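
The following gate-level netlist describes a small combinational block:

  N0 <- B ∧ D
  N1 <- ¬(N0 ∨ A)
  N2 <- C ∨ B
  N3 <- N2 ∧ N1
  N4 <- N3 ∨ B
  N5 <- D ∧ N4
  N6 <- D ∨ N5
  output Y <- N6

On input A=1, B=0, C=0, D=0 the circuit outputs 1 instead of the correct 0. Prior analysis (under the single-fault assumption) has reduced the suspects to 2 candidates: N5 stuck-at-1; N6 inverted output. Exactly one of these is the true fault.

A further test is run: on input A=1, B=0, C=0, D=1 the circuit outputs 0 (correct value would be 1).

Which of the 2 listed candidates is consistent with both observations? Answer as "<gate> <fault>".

Evaluate each candidate on input A=1, B=0, C=0, D=1:
  N5 stuck-at-1: N0=0, N1=0, N2=0, N3=0, N4=0, N5=1 [stuck-at-1], N6=1 → 1 — eliminated
  N6 inverted output: N0=0, N1=0, N2=0, N3=0, N4=0, N5=0, N6=0 [inverted output] → 0 — matches
Only N6 inverted output reproduces the observed 0.

N6 inverted output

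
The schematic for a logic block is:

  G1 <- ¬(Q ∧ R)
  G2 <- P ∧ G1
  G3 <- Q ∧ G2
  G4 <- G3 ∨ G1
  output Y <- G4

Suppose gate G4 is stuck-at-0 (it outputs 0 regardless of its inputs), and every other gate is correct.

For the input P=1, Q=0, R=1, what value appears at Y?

Propagate with G4 forced: G1=1, G2=1, G3=0, G4=0 [stuck-at-0].
So Y = 0. (Without the fault it would be 1.)

0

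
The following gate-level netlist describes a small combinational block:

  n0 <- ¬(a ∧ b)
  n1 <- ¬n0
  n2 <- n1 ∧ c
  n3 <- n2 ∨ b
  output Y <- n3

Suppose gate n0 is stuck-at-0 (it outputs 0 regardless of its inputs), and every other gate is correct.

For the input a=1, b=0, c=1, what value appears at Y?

1

Propagate with n0 forced: n0=0 [stuck-at-0], n1=1, n2=1, n3=1.
So Y = 1. (Without the fault it would be 0.)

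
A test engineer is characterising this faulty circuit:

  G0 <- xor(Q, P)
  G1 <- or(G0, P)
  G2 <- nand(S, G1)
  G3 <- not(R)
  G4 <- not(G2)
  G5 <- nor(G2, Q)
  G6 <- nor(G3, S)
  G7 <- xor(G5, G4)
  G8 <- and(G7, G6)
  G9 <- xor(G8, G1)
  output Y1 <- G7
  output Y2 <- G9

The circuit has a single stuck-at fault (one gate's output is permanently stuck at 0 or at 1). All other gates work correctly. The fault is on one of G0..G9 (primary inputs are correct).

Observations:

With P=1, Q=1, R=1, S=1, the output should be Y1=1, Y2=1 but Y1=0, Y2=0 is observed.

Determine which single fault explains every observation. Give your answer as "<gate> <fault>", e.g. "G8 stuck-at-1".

G1 stuck-at-0

Fault-free values for test 1 (P=1, Q=1, R=1, S=1): G0=0, G1=1, G2=0, G3=0, G4=1, G5=0, G6=0, G7=1, G8=0, G9=1, giving Y1=1, Y2=1. Observed Y1=0, Y2=0.
Test 1: faults giving observed Y1=0, Y2=0 are {G1 stuck-at-0}.
Only G1 stuck-at-0 is consistent with every test.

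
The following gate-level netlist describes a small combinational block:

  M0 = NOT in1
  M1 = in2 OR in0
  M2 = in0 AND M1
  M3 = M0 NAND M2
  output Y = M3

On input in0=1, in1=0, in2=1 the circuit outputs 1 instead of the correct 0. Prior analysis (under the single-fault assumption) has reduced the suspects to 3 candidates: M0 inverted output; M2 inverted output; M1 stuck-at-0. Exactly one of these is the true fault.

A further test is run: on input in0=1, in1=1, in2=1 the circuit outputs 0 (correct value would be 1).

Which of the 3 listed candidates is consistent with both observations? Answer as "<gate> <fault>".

M0 inverted output

Evaluate each candidate on input in0=1, in1=1, in2=1:
  M0 inverted output: M0=1 [inverted output], M1=1, M2=1, M3=0 → 0 — matches
  M2 inverted output: M0=0, M1=1, M2=0 [inverted output], M3=1 → 1 — eliminated
  M1 stuck-at-0: M0=0, M1=0 [stuck-at-0], M2=0, M3=1 → 1 — eliminated
Only M0 inverted output reproduces the observed 0.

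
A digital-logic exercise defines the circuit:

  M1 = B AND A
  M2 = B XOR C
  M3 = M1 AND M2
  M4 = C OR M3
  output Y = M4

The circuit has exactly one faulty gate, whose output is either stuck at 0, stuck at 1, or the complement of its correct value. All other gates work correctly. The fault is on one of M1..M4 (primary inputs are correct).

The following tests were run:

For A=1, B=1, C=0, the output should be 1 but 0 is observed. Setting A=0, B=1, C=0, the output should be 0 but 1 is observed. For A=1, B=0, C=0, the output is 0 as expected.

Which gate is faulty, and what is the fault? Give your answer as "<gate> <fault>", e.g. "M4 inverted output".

M1 inverted output

Fault-free values for test 1 (A=1, B=1, C=0): M1=1, M2=1, M3=1, M4=1, giving Y=1. Observed 0.
Test 1: faults giving observed 0 are {M1 stuck-at-0, M1 inverted output, M2 stuck-at-0, M2 inverted output, M3 stuck-at-0, M3 inverted output, M4 stuck-at-0, M4 inverted output}.
Test 2 (A=0, B=1, C=0): fault-free M1=0, M2=1, M3=0, M4=0 → 0; observed 1. Eliminates M1 stuck-at-0, M2 stuck-at-0, M2 inverted output, M3 stuck-at-0, M4 stuck-at-0.
Test 3 (A=1, B=0, C=0): fault-free M1=0, M2=0, M3=0, M4=0 → 0; observed 0. Eliminates M3 inverted output, M4 inverted output.
Only M1 inverted output is consistent with every test.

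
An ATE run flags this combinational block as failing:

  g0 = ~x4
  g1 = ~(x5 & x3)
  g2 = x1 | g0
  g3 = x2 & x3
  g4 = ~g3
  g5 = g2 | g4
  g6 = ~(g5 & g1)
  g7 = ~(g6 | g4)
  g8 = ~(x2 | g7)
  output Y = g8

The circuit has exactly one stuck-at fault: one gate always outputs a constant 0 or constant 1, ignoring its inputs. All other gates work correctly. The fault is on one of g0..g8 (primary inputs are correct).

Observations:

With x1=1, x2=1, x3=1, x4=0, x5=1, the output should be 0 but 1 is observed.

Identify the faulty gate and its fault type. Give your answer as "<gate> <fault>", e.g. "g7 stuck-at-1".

Fault-free values for test 1 (x1=1, x2=1, x3=1, x4=0, x5=1): g0=1, g1=0, g2=1, g3=1, g4=0, g5=1, g6=1, g7=0, g8=0, giving Y=0. Observed 1.
Test 1: faults giving observed 1 are {g8 stuck-at-1}.
Only g8 stuck-at-1 is consistent with every test.

g8 stuck-at-1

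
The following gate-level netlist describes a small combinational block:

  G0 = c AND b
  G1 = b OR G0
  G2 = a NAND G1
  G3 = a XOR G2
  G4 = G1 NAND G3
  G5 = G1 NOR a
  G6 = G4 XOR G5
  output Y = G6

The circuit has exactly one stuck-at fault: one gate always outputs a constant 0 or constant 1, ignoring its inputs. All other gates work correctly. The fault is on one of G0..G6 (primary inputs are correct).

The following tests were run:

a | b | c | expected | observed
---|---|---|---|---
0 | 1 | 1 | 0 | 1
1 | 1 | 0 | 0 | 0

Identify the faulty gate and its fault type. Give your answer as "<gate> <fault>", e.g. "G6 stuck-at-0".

Fault-free values for test 1 (a=0, b=1, c=1): G0=1, G1=1, G2=1, G3=1, G4=0, G5=0, G6=0, giving Y=0. Observed 1.
Test 1: faults giving observed 1 are {G2 stuck-at-0, G3 stuck-at-0, G4 stuck-at-1, G5 stuck-at-1, G6 stuck-at-1}.
Test 2 (a=1, b=1, c=0): fault-free G0=0, G1=1, G2=0, G3=1, G4=0, G5=0, G6=0 → 0; observed 0. Eliminates G3 stuck-at-0, G4 stuck-at-1, G5 stuck-at-1, G6 stuck-at-1.
Only G2 stuck-at-0 is consistent with every test.

G2 stuck-at-0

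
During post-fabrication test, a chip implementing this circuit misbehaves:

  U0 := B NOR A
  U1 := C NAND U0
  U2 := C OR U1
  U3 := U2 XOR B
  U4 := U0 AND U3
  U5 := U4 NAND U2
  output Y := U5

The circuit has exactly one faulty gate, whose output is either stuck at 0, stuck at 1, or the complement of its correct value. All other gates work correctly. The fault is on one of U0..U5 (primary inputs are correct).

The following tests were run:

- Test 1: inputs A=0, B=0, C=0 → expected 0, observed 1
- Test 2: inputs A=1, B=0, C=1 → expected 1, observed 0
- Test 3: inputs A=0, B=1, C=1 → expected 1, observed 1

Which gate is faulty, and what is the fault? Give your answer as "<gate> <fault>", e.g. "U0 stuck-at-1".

Fault-free values for test 1 (A=0, B=0, C=0): U0=1, U1=1, U2=1, U3=1, U4=1, U5=0, giving Y=0. Observed 1.
Test 1: faults giving observed 1 are {U0 stuck-at-0, U0 inverted output, U1 stuck-at-0, U1 inverted output, U2 stuck-at-0, U2 inverted output, U3 stuck-at-0, U3 inverted output, U4 stuck-at-0, U4 inverted output, U5 stuck-at-1, U5 inverted output}.
Test 2 (A=1, B=0, C=1): fault-free U0=0, U1=1, U2=1, U3=1, U4=0, U5=1 → 1; observed 0. Eliminates U0 stuck-at-0, U1 stuck-at-0, U1 inverted output, U2 stuck-at-0, U2 inverted output, U3 stuck-at-0, U3 inverted output, U4 stuck-at-0, U5 stuck-at-1.
Test 3 (A=0, B=1, C=1): fault-free U0=0, U1=1, U2=1, U3=0, U4=0, U5=1 → 1; observed 1. Eliminates U4 inverted output, U5 inverted output.
Only U0 inverted output is consistent with every test.

U0 inverted output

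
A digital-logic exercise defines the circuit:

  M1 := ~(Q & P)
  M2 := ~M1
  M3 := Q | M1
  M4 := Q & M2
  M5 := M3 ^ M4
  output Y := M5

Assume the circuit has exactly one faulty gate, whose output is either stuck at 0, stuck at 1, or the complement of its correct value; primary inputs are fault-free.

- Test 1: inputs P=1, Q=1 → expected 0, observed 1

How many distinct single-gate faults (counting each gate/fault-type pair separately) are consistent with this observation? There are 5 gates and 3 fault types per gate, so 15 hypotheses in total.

10

Fault-free: M1=0, M2=1, M3=1, M4=1, M5=0 → 0. Observed 1.
  M1: stuck-at-1, inverted output ✓; others ✗
  M2: stuck-at-0, inverted output ✓; others ✗
  M3: stuck-at-0, inverted output ✓; others ✗
  M4: stuck-at-0, inverted output ✓; others ✗
  M5: stuck-at-1, inverted output ✓; others ✗
Consistent faults: {M1 stuck-at-1, M1 inverted output, M2 stuck-at-0, M2 inverted output, M3 stuck-at-0, M3 inverted output, M4 stuck-at-0, M4 inverted output, M5 stuck-at-1, M5 inverted output} — 10 in all.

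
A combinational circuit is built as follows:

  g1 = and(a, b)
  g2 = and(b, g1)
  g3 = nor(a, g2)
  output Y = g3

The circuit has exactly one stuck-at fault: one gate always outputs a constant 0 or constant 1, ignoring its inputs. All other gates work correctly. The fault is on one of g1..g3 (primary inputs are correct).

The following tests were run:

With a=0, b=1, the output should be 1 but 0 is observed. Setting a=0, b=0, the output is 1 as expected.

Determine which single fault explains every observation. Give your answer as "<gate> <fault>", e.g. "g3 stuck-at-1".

Fault-free values for test 1 (a=0, b=1): g1=0, g2=0, g3=1, giving Y=1. Observed 0.
Test 1: faults giving observed 0 are {g1 stuck-at-1, g2 stuck-at-1, g3 stuck-at-0}.
Test 2 (a=0, b=0): fault-free g1=0, g2=0, g3=1 → 1; observed 1. Eliminates g2 stuck-at-1, g3 stuck-at-0.
Only g1 stuck-at-1 is consistent with every test.

g1 stuck-at-1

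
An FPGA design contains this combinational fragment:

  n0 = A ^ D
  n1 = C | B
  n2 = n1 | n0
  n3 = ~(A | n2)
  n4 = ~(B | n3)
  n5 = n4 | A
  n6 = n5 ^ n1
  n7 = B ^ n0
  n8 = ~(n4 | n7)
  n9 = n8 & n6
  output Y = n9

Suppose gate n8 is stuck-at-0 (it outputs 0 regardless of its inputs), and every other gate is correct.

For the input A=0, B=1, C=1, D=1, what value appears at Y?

Propagate with n8 forced: n0=1, n1=1, n2=1, n3=0, n4=0, n5=0, n6=1, n7=0, n8=0 [stuck-at-0], n9=0.
So Y = 0. (Without the fault it would be 1.)

0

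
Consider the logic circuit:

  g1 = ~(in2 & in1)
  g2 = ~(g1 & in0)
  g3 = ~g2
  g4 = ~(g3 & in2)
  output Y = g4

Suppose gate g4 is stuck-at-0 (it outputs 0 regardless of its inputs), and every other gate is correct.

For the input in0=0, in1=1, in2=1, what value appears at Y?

Propagate with g4 forced: g1=0, g2=1, g3=0, g4=0 [stuck-at-0].
So Y = 0. (Without the fault it would be 1.)

0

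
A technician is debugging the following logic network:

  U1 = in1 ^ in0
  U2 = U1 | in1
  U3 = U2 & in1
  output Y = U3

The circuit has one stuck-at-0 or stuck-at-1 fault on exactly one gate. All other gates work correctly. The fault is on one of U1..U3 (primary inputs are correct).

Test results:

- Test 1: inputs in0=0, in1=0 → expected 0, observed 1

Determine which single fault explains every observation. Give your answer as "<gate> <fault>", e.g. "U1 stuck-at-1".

U3 stuck-at-1

Fault-free values for test 1 (in0=0, in1=0): U1=0, U2=0, U3=0, giving Y=0. Observed 1.
Test 1: faults giving observed 1 are {U3 stuck-at-1}.
Only U3 stuck-at-1 is consistent with every test.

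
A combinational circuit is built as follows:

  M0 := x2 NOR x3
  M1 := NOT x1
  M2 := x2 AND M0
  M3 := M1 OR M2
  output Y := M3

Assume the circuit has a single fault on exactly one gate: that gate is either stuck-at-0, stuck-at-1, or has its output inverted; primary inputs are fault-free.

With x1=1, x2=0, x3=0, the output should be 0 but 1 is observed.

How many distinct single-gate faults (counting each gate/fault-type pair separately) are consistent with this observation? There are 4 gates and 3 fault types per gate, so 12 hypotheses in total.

Fault-free: M0=1, M1=0, M2=0, M3=0 → 0. Observed 1.
  M0 stuck-at-0: output 0 ✗
  M0 stuck-at-1: output 0 ✗
  M0 inverted output: output 0 ✗
  M1 stuck-at-0: output 0 ✗
  M1 stuck-at-1: output 1 ✓
  M1 inverted output: output 1 ✓
  M2 stuck-at-0: output 0 ✗
  M2 stuck-at-1: output 1 ✓
  M2 inverted output: output 1 ✓
  M3 stuck-at-0: output 0 ✗
  M3 stuck-at-1: output 1 ✓
  M3 inverted output: output 1 ✓
Consistent faults: {M1 stuck-at-1, M1 inverted output, M2 stuck-at-1, M2 inverted output, M3 stuck-at-1, M3 inverted output} — 6 in all.

6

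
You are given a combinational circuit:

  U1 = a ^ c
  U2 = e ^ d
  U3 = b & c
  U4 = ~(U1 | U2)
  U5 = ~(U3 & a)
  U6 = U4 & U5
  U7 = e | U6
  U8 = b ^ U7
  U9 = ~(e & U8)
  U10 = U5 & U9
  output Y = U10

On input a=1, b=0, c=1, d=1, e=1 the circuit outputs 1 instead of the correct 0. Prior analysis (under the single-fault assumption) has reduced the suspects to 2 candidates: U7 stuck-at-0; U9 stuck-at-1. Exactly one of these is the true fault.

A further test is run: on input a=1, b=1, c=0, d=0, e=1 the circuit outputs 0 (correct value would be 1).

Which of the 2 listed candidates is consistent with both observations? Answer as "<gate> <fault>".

U7 stuck-at-0

Evaluate each candidate on input a=1, b=1, c=0, d=0, e=1:
  U7 stuck-at-0: U1=1, U2=1, U3=0, U4=0, U5=1, U6=0, U7=0 [stuck-at-0], U8=1, U9=0, U10=0 → 0 — matches
  U9 stuck-at-1: U1=1, U2=1, U3=0, U4=0, U5=1, U6=0, U7=1, U8=0, U9=1 [stuck-at-1], U10=1 → 1 — eliminated
Only U7 stuck-at-0 reproduces the observed 0.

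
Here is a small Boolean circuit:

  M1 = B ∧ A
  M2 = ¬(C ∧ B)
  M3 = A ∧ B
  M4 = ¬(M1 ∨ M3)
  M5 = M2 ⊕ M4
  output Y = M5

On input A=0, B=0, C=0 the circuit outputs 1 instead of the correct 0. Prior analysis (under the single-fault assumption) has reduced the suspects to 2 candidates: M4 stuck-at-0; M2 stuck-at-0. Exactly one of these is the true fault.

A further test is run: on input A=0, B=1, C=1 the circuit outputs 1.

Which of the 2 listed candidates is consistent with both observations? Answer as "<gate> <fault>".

Evaluate each candidate on input A=0, B=1, C=1:
  M4 stuck-at-0: M1=0, M2=0, M3=0, M4=0 [stuck-at-0], M5=0 → 0 — eliminated
  M2 stuck-at-0: M1=0, M2=0 [stuck-at-0], M3=0, M4=1, M5=1 → 1 — matches
Only M2 stuck-at-0 reproduces the observed 1.

M2 stuck-at-0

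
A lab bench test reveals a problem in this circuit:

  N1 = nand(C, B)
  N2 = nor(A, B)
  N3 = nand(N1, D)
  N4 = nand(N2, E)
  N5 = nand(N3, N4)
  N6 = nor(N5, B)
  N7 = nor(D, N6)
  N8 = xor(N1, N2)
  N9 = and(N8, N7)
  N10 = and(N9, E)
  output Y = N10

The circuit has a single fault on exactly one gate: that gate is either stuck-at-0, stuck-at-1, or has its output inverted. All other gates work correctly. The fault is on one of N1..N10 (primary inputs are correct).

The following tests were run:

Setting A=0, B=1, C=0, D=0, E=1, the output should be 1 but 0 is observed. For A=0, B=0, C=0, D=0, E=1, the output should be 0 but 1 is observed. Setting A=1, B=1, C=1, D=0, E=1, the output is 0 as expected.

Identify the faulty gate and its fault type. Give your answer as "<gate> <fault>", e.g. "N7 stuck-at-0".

Fault-free values for test 1 (A=0, B=1, C=0, D=0, E=1): N1=1, N2=0, N3=1, N4=1, N5=0, N6=0, N7=1, N8=1, N9=1, N10=1, giving Y=1. Observed 0.
Test 1: faults giving observed 0 are {N1 stuck-at-0, N1 inverted output, N2 stuck-at-1, N2 inverted output, N6 stuck-at-1, N6 inverted output, N7 stuck-at-0, N7 inverted output, N8 stuck-at-0, N8 inverted output, N9 stuck-at-0, N9 inverted output, N10 stuck-at-0, N10 inverted output}.
Test 2 (A=0, B=0, C=0, D=0, E=1): fault-free N1=1, N2=1, N3=1, N4=0, N5=1, N6=0, N7=1, N8=0, N9=0, N10=0 → 0; observed 1. Eliminates N2 stuck-at-1, N2 inverted output, N6 stuck-at-1, N6 inverted output, N7 stuck-at-0, N7 inverted output, N8 stuck-at-0, N9 stuck-at-0, N10 stuck-at-0.
Test 3 (A=1, B=1, C=1, D=0, E=1): fault-free N1=0, N2=0, N3=1, N4=1, N5=0, N6=0, N7=1, N8=0, N9=0, N10=0 → 0; observed 0. Eliminates N1 inverted output, N8 inverted output, N9 inverted output, N10 inverted output.
Only N1 stuck-at-0 is consistent with every test.

N1 stuck-at-0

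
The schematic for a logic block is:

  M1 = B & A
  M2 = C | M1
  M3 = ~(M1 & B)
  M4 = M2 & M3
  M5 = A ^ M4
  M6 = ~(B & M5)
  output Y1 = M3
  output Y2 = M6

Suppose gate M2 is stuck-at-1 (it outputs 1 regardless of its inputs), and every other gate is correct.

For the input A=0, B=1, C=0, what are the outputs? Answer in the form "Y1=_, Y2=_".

Propagate with M2 forced: M1=0, M2=1 [stuck-at-1], M3=1, M4=1, M5=1, M6=0.
So the outputs are Y1=1, Y2=0. (Without the fault they would be Y1=1, Y2=1.)

Y1=1, Y2=0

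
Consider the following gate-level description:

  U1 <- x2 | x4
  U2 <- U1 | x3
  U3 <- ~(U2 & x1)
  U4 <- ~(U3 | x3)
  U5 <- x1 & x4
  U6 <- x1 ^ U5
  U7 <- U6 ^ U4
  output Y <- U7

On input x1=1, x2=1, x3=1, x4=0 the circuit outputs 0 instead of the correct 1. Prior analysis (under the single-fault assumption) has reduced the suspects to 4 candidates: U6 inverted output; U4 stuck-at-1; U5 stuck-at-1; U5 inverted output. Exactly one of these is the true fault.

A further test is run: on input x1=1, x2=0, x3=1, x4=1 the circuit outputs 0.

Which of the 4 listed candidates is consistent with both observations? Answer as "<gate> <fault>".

Evaluate each candidate on input x1=1, x2=0, x3=1, x4=1:
  U6 inverted output: U1=1, U2=1, U3=0, U4=0, U5=1, U6=1 [inverted output], U7=1 → 1 — eliminated
  U4 stuck-at-1: U1=1, U2=1, U3=0, U4=1 [stuck-at-1], U5=1, U6=0, U7=1 → 1 — eliminated
  U5 stuck-at-1: U1=1, U2=1, U3=0, U4=0, U5=1 [stuck-at-1], U6=0, U7=0 → 0 — matches
  U5 inverted output: U1=1, U2=1, U3=0, U4=0, U5=0 [inverted output], U6=1, U7=1 → 1 — eliminated
Only U5 stuck-at-1 reproduces the observed 0.

U5 stuck-at-1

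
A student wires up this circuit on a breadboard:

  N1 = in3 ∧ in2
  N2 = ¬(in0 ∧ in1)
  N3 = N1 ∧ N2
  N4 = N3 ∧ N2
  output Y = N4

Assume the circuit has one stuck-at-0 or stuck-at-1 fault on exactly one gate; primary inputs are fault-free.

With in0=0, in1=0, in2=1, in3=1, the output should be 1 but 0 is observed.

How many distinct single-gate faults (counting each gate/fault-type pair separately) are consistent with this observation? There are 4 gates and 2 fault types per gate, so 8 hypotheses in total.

4

Fault-free: N1=1, N2=1, N3=1, N4=1 → 1. Observed 0.
  N1 stuck-at-0: output 0 ✓
  N1 stuck-at-1: output 1 ✗
  N2 stuck-at-0: output 0 ✓
  N2 stuck-at-1: output 1 ✗
  N3 stuck-at-0: output 0 ✓
  N3 stuck-at-1: output 1 ✗
  N4 stuck-at-0: output 0 ✓
  N4 stuck-at-1: output 1 ✗
Consistent faults: {N1 stuck-at-0, N2 stuck-at-0, N3 stuck-at-0, N4 stuck-at-0} — 4 in all.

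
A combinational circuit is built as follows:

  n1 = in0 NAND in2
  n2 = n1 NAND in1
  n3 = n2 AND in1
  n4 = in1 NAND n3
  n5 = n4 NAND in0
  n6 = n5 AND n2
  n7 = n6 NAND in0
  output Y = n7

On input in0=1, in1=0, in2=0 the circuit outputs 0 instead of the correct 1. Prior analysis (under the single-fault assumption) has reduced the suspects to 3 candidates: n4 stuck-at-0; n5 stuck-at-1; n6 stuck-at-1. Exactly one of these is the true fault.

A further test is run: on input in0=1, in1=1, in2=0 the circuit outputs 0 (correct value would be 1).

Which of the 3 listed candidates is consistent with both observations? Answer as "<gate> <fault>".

n6 stuck-at-1

Evaluate each candidate on input in0=1, in1=1, in2=0:
  n4 stuck-at-0: n1=1, n2=0, n3=0, n4=0 [stuck-at-0], n5=1, n6=0, n7=1 → 1 — eliminated
  n5 stuck-at-1: n1=1, n2=0, n3=0, n4=1, n5=1 [stuck-at-1], n6=0, n7=1 → 1 — eliminated
  n6 stuck-at-1: n1=1, n2=0, n3=0, n4=1, n5=0, n6=1 [stuck-at-1], n7=0 → 0 — matches
Only n6 stuck-at-1 reproduces the observed 0.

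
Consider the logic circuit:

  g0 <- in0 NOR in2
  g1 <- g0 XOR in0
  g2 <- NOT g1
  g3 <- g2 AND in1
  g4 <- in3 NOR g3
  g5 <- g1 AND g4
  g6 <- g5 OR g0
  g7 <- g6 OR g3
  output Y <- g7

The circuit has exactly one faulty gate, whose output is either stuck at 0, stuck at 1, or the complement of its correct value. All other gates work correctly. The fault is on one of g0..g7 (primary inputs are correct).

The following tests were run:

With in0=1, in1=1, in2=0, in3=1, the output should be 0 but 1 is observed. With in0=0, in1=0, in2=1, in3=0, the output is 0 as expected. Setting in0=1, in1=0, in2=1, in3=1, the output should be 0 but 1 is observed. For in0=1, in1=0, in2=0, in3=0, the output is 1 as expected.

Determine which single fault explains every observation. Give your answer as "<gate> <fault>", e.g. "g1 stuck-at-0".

Fault-free values for test 1 (in0=1, in1=1, in2=0, in3=1): g0=0, g1=1, g2=0, g3=0, g4=0, g5=0, g6=0, g7=0, giving Y=0. Observed 1.
Test 1: faults giving observed 1 are {g0 stuck-at-1, g0 inverted output, g1 stuck-at-0, g1 inverted output, g2 stuck-at-1, g2 inverted output, g3 stuck-at-1, g3 inverted output, g4 stuck-at-1, g4 inverted output, g5 stuck-at-1, g5 inverted output, g6 stuck-at-1, g6 inverted output, g7 stuck-at-1, g7 inverted output}.
Test 2 (in0=0, in1=0, in2=1, in3=0): fault-free g0=0, g1=0, g2=1, g3=0, g4=1, g5=0, g6=0, g7=0 → 0; observed 0. Eliminates g0 stuck-at-1, g0 inverted output, g1 inverted output, g3 stuck-at-1, g3 inverted output, g5 stuck-at-1, g5 inverted output, g6 stuck-at-1, g6 inverted output, g7 stuck-at-1, g7 inverted output.
Test 3 (in0=1, in1=0, in2=1, in3=1): fault-free g0=0, g1=1, g2=0, g3=0, g4=0, g5=0, g6=0, g7=0 → 0; observed 1. Eliminates g1 stuck-at-0, g2 stuck-at-1, g2 inverted output.
Test 4 (in0=1, in1=0, in2=0, in3=0): fault-free g0=0, g1=1, g2=0, g3=0, g4=1, g5=1, g6=1, g7=1 → 1; observed 1. Eliminates g4 inverted output.
Only g4 stuck-at-1 is consistent with every test.

g4 stuck-at-1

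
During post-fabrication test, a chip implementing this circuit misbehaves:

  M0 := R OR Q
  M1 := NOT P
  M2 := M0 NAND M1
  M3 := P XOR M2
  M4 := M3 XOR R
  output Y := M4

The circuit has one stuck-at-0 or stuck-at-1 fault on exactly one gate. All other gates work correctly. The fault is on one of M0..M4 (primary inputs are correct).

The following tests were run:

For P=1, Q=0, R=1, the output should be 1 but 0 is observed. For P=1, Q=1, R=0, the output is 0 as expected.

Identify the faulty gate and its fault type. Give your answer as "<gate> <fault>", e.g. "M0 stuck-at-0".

M4 stuck-at-0

Fault-free values for test 1 (P=1, Q=0, R=1): M0=1, M1=0, M2=1, M3=0, M4=1, giving Y=1. Observed 0.
Test 1: faults giving observed 0 are {M1 stuck-at-1, M2 stuck-at-0, M3 stuck-at-1, M4 stuck-at-0}.
Test 2 (P=1, Q=1, R=0): fault-free M0=1, M1=0, M2=1, M3=0, M4=0 → 0; observed 0. Eliminates M1 stuck-at-1, M2 stuck-at-0, M3 stuck-at-1.
Only M4 stuck-at-0 is consistent with every test.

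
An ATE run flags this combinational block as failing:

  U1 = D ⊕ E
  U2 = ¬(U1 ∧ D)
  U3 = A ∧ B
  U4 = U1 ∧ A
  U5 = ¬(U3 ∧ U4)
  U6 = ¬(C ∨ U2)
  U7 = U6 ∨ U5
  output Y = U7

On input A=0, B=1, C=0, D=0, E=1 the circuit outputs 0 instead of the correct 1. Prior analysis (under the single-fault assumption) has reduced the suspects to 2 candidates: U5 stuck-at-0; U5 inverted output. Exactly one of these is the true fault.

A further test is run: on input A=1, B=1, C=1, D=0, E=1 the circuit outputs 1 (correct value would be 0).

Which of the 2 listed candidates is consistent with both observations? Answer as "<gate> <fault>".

Evaluate each candidate on input A=1, B=1, C=1, D=0, E=1:
  U5 stuck-at-0: U1=1, U2=1, U3=1, U4=1, U5=0 [stuck-at-0], U6=0, U7=0 → 0 — eliminated
  U5 inverted output: U1=1, U2=1, U3=1, U4=1, U5=1 [inverted output], U6=0, U7=1 → 1 — matches
Only U5 inverted output reproduces the observed 1.

U5 inverted output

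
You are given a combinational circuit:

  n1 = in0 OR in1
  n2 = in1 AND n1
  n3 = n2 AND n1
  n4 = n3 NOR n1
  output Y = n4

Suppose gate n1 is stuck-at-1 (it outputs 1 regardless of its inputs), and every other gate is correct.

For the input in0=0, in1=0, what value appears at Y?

Propagate with n1 forced: n1=1 [stuck-at-1], n2=0, n3=0, n4=0.
So Y = 0. (Without the fault it would be 1.)

0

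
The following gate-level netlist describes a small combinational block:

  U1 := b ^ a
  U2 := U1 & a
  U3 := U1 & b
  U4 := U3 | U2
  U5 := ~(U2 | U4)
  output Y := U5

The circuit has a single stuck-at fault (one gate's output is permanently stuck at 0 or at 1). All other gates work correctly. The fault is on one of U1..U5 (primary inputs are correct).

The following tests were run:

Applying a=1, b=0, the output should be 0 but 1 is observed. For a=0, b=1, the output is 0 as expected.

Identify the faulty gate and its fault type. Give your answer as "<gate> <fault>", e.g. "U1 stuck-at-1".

U2 stuck-at-0

Fault-free values for test 1 (a=1, b=0): U1=1, U2=1, U3=0, U4=1, U5=0, giving Y=0. Observed 1.
Test 1: faults giving observed 1 are {U1 stuck-at-0, U2 stuck-at-0, U5 stuck-at-1}.
Test 2 (a=0, b=1): fault-free U1=1, U2=0, U3=1, U4=1, U5=0 → 0; observed 0. Eliminates U1 stuck-at-0, U5 stuck-at-1.
Only U2 stuck-at-0 is consistent with every test.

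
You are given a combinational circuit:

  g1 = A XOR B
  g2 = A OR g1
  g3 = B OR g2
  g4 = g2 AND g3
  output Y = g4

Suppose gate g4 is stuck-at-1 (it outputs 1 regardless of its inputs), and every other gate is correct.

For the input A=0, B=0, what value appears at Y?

Propagate with g4 forced: g1=0, g2=0, g3=0, g4=1 [stuck-at-1].
So Y = 1. (Without the fault it would be 0.)

1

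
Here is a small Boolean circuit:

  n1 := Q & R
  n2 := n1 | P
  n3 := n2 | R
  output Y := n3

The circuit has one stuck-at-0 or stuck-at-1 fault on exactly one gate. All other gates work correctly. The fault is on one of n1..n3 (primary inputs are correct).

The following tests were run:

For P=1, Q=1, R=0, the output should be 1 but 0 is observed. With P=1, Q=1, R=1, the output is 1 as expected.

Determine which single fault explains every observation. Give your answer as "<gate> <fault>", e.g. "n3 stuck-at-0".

Fault-free values for test 1 (P=1, Q=1, R=0): n1=0, n2=1, n3=1, giving Y=1. Observed 0.
Test 1: faults giving observed 0 are {n2 stuck-at-0, n3 stuck-at-0}.
Test 2 (P=1, Q=1, R=1): fault-free n1=1, n2=1, n3=1 → 1; observed 1. Eliminates n3 stuck-at-0.
Only n2 stuck-at-0 is consistent with every test.

n2 stuck-at-0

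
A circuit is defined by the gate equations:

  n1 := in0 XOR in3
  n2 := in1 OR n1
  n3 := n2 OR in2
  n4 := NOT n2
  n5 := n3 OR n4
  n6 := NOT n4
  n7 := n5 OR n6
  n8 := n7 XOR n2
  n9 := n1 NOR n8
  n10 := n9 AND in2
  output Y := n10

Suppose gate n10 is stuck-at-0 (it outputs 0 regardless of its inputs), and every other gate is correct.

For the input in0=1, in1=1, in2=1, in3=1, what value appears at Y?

Propagate with n10 forced: n1=0, n2=1, n3=1, n4=0, n5=1, n6=1, n7=1, n8=0, n9=1, n10=0 [stuck-at-0].
So Y = 0. (Without the fault it would be 1.)

0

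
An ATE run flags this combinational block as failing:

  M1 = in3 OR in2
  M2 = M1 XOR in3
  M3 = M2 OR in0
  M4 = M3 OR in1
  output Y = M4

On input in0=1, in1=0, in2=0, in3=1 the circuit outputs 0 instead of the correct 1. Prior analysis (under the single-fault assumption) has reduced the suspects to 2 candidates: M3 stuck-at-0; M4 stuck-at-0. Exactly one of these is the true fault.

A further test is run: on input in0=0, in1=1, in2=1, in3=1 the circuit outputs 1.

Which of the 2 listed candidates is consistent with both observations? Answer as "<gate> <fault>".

M3 stuck-at-0

Evaluate each candidate on input in0=0, in1=1, in2=1, in3=1:
  M3 stuck-at-0: M1=1, M2=0, M3=0 [stuck-at-0], M4=1 → 1 — matches
  M4 stuck-at-0: M1=1, M2=0, M3=0, M4=0 [stuck-at-0] → 0 — eliminated
Only M3 stuck-at-0 reproduces the observed 1.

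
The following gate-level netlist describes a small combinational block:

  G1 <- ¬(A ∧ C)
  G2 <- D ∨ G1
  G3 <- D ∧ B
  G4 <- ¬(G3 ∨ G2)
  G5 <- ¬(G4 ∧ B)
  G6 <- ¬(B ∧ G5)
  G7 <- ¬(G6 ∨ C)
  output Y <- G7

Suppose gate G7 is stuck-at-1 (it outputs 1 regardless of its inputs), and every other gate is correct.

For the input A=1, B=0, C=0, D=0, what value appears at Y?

Propagate with G7 forced: G1=1, G2=1, G3=0, G4=0, G5=1, G6=1, G7=1 [stuck-at-1].
So Y = 1. (Without the fault it would be 0.)

1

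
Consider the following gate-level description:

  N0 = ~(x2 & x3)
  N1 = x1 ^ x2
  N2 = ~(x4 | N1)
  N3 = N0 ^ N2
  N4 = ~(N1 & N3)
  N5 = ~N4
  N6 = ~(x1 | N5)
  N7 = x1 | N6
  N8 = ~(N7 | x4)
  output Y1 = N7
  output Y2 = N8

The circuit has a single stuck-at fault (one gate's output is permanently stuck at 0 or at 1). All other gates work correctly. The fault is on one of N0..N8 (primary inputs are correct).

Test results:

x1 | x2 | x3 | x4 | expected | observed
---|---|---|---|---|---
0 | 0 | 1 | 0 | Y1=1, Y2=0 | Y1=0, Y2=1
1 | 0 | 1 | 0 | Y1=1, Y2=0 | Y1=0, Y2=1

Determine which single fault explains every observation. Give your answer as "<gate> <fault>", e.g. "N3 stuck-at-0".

N7 stuck-at-0

Fault-free values for test 1 (x1=0, x2=0, x3=1, x4=0): N0=1, N1=0, N2=1, N3=0, N4=1, N5=0, N6=1, N7=1, N8=0, giving Y1=1, Y2=0. Observed Y1=0, Y2=1.
Test 1: faults giving observed Y1=0, Y2=1 are {N1 stuck-at-1, N4 stuck-at-0, N5 stuck-at-1, N6 stuck-at-0, N7 stuck-at-0}.
Test 2 (x1=1, x2=0, x3=1, x4=0): fault-free N0=1, N1=1, N2=0, N3=1, N4=0, N5=1, N6=0, N7=1, N8=0 → Y1=1, Y2=0; observed Y1=0, Y2=1. Eliminates N1 stuck-at-1, N4 stuck-at-0, N5 stuck-at-1, N6 stuck-at-0.
Only N7 stuck-at-0 is consistent with every test.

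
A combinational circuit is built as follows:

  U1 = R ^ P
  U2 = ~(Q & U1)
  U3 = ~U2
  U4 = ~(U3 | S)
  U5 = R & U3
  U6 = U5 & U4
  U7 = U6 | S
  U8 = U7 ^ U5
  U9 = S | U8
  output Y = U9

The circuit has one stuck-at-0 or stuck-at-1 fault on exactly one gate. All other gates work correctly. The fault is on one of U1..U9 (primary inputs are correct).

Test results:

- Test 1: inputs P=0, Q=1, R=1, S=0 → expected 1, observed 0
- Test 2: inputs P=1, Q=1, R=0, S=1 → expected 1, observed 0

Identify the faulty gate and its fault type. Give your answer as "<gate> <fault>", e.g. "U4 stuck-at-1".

U9 stuck-at-0

Fault-free values for test 1 (P=0, Q=1, R=1, S=0): U1=1, U2=0, U3=1, U4=0, U5=1, U6=0, U7=0, U8=1, U9=1, giving Y=1. Observed 0.
Test 1: faults giving observed 0 are {U1 stuck-at-0, U2 stuck-at-1, U3 stuck-at-0, U4 stuck-at-1, U5 stuck-at-0, U6 stuck-at-1, U7 stuck-at-1, U8 stuck-at-0, U9 stuck-at-0}.
Test 2 (P=1, Q=1, R=0, S=1): fault-free U1=1, U2=0, U3=1, U4=0, U5=0, U6=0, U7=1, U8=1, U9=1 → 1; observed 0. Eliminates U1 stuck-at-0, U2 stuck-at-1, U3 stuck-at-0, U4 stuck-at-1, U5 stuck-at-0, U6 stuck-at-1, U7 stuck-at-1, U8 stuck-at-0.
Only U9 stuck-at-0 is consistent with every test.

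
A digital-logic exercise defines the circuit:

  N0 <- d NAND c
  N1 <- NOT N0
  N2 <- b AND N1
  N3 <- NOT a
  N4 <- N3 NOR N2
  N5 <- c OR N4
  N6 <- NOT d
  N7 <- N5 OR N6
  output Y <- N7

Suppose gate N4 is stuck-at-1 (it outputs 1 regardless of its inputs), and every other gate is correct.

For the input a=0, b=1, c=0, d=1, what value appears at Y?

1

Propagate with N4 forced: N0=1, N1=0, N2=0, N3=1, N4=1 [stuck-at-1], N5=1, N6=0, N7=1.
So Y = 1. (Without the fault it would be 0.)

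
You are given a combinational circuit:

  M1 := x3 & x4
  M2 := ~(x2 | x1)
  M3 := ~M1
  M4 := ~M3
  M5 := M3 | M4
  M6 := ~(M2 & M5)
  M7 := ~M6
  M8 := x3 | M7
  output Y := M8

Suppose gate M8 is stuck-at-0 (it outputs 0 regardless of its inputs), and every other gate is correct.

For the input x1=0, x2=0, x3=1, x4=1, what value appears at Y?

0

Propagate with M8 forced: M1=1, M2=1, M3=0, M4=1, M5=1, M6=0, M7=1, M8=0 [stuck-at-0].
So Y = 0. (Without the fault it would be 1.)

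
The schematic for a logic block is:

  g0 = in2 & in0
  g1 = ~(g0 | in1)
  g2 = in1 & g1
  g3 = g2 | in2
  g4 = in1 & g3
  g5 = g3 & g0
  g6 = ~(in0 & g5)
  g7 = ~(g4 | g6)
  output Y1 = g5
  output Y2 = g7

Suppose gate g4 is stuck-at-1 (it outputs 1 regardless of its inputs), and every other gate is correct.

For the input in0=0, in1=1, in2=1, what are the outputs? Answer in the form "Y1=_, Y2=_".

Y1=0, Y2=0

Propagate with g4 forced: g0=0, g1=0, g2=0, g3=1, g4=1 [stuck-at-1], g5=0, g6=1, g7=0.
So the outputs are Y1=0, Y2=0. (Same as the fault-free value — the fault is masked on this input.)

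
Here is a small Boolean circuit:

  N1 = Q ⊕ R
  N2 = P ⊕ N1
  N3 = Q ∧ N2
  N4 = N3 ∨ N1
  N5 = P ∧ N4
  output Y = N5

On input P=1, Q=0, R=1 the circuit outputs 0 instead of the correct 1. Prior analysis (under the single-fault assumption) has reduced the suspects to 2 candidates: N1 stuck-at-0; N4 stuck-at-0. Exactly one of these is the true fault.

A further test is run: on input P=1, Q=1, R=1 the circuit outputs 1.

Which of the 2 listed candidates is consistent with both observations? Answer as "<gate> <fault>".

Evaluate each candidate on input P=1, Q=1, R=1:
  N1 stuck-at-0: N1=0 [stuck-at-0], N2=1, N3=1, N4=1, N5=1 → 1 — matches
  N4 stuck-at-0: N1=0, N2=1, N3=1, N4=0 [stuck-at-0], N5=0 → 0 — eliminated
Only N1 stuck-at-0 reproduces the observed 1.

N1 stuck-at-0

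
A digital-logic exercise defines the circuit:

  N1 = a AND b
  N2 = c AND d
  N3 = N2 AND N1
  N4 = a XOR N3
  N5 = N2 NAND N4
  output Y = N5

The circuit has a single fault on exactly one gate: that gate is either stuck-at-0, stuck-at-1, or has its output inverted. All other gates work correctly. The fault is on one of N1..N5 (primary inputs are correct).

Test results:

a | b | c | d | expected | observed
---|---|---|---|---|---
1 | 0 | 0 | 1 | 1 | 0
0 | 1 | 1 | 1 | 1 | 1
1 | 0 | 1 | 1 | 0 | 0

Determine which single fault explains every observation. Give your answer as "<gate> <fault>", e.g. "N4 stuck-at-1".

Fault-free values for test 1 (a=1, b=0, c=0, d=1): N1=0, N2=0, N3=0, N4=1, N5=1, giving Y=1. Observed 0.
Test 1: faults giving observed 0 are {N2 stuck-at-1, N2 inverted output, N5 stuck-at-0, N5 inverted output}.
Test 2 (a=0, b=1, c=1, d=1): fault-free N1=0, N2=1, N3=0, N4=0, N5=1 → 1; observed 1. Eliminates N5 stuck-at-0, N5 inverted output.
Test 3 (a=1, b=0, c=1, d=1): fault-free N1=0, N2=1, N3=0, N4=1, N5=0 → 0; observed 0. Eliminates N2 inverted output.
Only N2 stuck-at-1 is consistent with every test.

N2 stuck-at-1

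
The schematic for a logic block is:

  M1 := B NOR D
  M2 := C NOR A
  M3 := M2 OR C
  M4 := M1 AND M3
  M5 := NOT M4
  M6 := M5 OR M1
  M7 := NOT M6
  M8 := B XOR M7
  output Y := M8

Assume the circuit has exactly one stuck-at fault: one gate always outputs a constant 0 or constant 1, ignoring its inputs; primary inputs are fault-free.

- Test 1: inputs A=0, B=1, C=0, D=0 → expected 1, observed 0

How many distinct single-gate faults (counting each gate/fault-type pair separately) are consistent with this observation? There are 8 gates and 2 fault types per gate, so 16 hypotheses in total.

5

Fault-free: M1=0, M2=1, M3=1, M4=0, M5=1, M6=1, M7=0, M8=1 → 1. Observed 0.
  M1: none of the 2 fault types match ✗
  M2: none of the 2 fault types match ✗
  M3: none of the 2 fault types match ✗
  M4: stuck-at-1 ✓; others ✗
  M5: stuck-at-0 ✓; others ✗
  M6: stuck-at-0 ✓; others ✗
  M7: stuck-at-1 ✓; others ✗
  M8: stuck-at-0 ✓; others ✗
Consistent faults: {M4 stuck-at-1, M5 stuck-at-0, M6 stuck-at-0, M7 stuck-at-1, M8 stuck-at-0} — 5 in all.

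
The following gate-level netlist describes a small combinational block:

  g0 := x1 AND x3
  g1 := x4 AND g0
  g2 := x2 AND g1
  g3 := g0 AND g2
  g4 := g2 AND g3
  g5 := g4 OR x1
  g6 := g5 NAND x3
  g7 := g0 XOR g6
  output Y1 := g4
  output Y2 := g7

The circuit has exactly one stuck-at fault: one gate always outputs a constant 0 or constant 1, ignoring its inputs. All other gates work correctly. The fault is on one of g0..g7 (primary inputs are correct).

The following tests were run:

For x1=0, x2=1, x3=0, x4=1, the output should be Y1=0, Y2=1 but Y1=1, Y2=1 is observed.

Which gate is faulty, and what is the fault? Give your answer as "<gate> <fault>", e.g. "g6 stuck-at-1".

Fault-free values for test 1 (x1=0, x2=1, x3=0, x4=1): g0=0, g1=0, g2=0, g3=0, g4=0, g5=0, g6=1, g7=1, giving Y1=0, Y2=1. Observed Y1=1, Y2=1.
Test 1: faults giving observed Y1=1, Y2=1 are {g4 stuck-at-1}.
Only g4 stuck-at-1 is consistent with every test.

g4 stuck-at-1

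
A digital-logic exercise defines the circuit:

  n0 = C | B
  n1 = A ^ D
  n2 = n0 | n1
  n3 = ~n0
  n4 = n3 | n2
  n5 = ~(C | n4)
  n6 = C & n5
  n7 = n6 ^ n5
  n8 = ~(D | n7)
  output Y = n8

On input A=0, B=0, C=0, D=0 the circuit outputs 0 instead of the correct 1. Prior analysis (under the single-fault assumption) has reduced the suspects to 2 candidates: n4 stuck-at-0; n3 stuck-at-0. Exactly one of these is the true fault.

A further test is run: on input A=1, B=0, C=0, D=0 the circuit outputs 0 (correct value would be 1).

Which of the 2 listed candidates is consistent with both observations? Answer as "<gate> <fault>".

Evaluate each candidate on input A=1, B=0, C=0, D=0:
  n4 stuck-at-0: n0=0, n1=1, n2=1, n3=1, n4=0 [stuck-at-0], n5=1, n6=0, n7=1, n8=0 → 0 — matches
  n3 stuck-at-0: n0=0, n1=1, n2=1, n3=0 [stuck-at-0], n4=1, n5=0, n6=0, n7=0, n8=1 → 1 — eliminated
Only n4 stuck-at-0 reproduces the observed 0.

n4 stuck-at-0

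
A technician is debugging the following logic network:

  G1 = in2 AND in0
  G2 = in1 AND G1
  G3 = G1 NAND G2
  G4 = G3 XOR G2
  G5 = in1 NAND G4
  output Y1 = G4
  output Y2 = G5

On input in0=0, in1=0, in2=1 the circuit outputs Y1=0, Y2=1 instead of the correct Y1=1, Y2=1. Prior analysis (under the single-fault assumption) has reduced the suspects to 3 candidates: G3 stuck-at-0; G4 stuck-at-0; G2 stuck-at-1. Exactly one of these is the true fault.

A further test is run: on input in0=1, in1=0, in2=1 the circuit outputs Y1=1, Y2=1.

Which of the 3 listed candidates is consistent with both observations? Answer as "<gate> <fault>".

Evaluate each candidate on input in0=1, in1=0, in2=1:
  G3 stuck-at-0: G1=1, G2=0, G3=0 [stuck-at-0], G4=0, G5=1 → Y1=0, Y2=1 — eliminated
  G4 stuck-at-0: G1=1, G2=0, G3=1, G4=0 [stuck-at-0], G5=1 → Y1=0, Y2=1 — eliminated
  G2 stuck-at-1: G1=1, G2=1 [stuck-at-1], G3=0, G4=1, G5=1 → Y1=1, Y2=1 — matches
Only G2 stuck-at-1 reproduces the observed Y1=1, Y2=1.

G2 stuck-at-1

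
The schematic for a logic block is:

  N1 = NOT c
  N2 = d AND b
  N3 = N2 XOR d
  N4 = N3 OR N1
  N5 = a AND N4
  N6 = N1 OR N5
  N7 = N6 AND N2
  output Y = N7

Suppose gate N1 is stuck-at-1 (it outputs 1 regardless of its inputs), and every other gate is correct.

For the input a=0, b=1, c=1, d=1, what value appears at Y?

1

Propagate with N1 forced: N1=1 [stuck-at-1], N2=1, N3=0, N4=1, N5=0, N6=1, N7=1.
So Y = 1. (Without the fault it would be 0.)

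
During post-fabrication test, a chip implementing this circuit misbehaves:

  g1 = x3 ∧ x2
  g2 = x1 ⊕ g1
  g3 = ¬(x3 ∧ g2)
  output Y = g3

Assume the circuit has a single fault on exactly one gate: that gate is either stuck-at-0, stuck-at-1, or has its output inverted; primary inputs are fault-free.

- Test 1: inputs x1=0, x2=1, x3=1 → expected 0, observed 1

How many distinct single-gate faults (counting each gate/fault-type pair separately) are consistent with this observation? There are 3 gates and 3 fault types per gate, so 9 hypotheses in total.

6

Fault-free: g1=1, g2=1, g3=0 → 0. Observed 1.
  g1 stuck-at-0: output 1 ✓
  g1 stuck-at-1: output 0 ✗
  g1 inverted output: output 1 ✓
  g2 stuck-at-0: output 1 ✓
  g2 stuck-at-1: output 0 ✗
  g2 inverted output: output 1 ✓
  g3 stuck-at-0: output 0 ✗
  g3 stuck-at-1: output 1 ✓
  g3 inverted output: output 1 ✓
Consistent faults: {g1 stuck-at-0, g1 inverted output, g2 stuck-at-0, g2 inverted output, g3 stuck-at-1, g3 inverted output} — 6 in all.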